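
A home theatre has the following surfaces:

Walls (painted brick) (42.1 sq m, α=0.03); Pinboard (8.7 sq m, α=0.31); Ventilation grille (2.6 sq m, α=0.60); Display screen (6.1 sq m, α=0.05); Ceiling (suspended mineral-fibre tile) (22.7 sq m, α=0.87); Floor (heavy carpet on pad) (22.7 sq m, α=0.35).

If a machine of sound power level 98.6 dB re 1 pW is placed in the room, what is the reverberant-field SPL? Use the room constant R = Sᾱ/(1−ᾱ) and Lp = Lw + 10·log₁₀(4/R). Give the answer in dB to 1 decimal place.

87.7 dB

A = 33.519 sabins; S = 104.9 sq m.
ᾱ = 33.519/104.9 = 0.3195; R = Sᾱ/(1−ᾱ) = 33.519/(1−0.3195) = 49.256 sq m.
Lp = 98.6 + 10·log₁₀(4/49.256) = 98.6 + (-10.90) = 87.7 dB.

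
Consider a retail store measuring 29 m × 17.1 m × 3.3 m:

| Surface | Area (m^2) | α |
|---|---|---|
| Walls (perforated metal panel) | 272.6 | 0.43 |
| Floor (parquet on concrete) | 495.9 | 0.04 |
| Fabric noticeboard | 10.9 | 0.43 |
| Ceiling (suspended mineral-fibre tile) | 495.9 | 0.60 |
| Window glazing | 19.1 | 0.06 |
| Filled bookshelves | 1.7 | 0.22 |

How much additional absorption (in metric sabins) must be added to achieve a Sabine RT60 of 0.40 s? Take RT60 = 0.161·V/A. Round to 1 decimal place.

217.9 sabins

Equivalent absorption area: A₁ = 272.6*0.43 + 495.9*0.04 + 10.9*0.43 + 495.9*0.60 + 19.1*0.06 + 1.7*0.22 = 440.801 m^2.
V = 1636.47 m³. Required absorption A₂ = 0.161 × 1636.47 / 0.40 = 658.679 sabins.
Shortfall: 658.679 − 440.801 = 217.9 sabins.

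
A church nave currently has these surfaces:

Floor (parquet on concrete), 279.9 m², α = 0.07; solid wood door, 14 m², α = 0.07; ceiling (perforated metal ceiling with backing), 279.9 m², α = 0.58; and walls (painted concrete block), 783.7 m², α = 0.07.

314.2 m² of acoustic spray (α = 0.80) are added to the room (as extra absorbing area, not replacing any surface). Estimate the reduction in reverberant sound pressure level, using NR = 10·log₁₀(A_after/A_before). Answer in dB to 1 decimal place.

3.1 dB

Equivalent absorption area: A_before = 279.9*0.07 + 14*0.07 + 279.9*0.58 + 783.7*0.07 = 237.774 m².
Treatment contributes 314.2·0.80 = 251.360 sabins.
A_after = 237.774 + 251.360 = 489.134 sabins.
Reduction = 10 log₁₀(A_after/A_before) = 10 log₁₀(2.0571) = 3.1 dB.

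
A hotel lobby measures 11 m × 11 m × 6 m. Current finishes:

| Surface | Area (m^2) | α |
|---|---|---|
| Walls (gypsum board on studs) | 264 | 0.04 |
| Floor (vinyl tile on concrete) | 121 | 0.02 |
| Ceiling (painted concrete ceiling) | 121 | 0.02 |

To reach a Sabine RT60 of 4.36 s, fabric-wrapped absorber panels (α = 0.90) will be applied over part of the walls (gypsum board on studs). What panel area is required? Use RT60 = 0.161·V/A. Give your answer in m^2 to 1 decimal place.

13.3

Total absorption A₁ = 264×0.04 + 121×0.02 + 121×0.02
  = 10.560 + 2.420 + 2.420 = 15.400 m^2 sabins.
V = 726 m³. Target absorption A₂ = 0.161 × 726 / 4.36 = 26.809 sabins.
ΔA needed = 26.809 − 15.400 = 11.409 sabins.
Each m^2 of panel replacing the walls (gypsum board on studs) adds (0.90 − 0.04) = 0.86 sabins.
Panel area = 11.409 / 0.86 = 13.3 m^2.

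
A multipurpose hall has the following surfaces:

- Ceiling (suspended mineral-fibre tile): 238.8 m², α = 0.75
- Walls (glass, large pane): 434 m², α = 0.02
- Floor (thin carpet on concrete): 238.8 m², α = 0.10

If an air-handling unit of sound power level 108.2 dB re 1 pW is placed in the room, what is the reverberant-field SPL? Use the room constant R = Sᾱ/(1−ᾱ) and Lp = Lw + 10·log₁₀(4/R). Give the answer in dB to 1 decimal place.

Σ(Sᵢαᵢ) = 238.8×0.75 + 434×0.02 + 238.8×0.10 = 211.660; total area S = 911.6 m².
ᾱ = 211.660/911.6 = 0.2322; R = Sᾱ/(1−ᾱ) = 211.660/(1−0.2322) = 275.671 m².
Lp = Lw + 10 log₁₀(4/R) = 108.2 -18.38 = 89.8 dB.

89.8 dB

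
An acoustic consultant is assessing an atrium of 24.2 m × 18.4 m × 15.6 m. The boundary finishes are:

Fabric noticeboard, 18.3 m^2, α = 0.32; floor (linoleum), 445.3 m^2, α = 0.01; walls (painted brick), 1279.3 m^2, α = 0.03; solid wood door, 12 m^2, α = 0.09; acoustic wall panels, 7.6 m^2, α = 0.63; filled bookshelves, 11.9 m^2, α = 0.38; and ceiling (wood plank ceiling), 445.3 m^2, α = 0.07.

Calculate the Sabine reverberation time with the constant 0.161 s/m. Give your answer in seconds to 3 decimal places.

12.392 sec

Equivalent absorption area: A = 18.3×0.32 + 445.3×0.01 + 1279.3×0.03 + 12×0.09 + 7.6×0.63 + 11.9×0.38 + 445.3×0.07 = 90.249 m^2.
Volume V = 24.2 × 18.4 × 15.6 = 6946.368 m³.
Sabine: RT60 = 0.161 × 6946.368 / 90.249 = 12.392 s.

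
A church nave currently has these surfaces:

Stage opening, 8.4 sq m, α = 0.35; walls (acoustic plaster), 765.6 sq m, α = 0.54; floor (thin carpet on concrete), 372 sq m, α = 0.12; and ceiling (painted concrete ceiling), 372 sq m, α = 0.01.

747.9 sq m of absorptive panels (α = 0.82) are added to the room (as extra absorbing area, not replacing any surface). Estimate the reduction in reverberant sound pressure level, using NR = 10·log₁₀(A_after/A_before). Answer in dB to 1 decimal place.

3.7 dB

Equivalent absorption area: A_before = 8.4·0.35 + 765.6·0.54 + 372·0.12 + 372·0.01 = 464.724 sq m.
Added absorption = 747.9 × 0.82 = 613.278 sabins.
A_after = 464.724 + 613.278 = 1078.002 sabins.
NR = 10·log₁₀(1078.002/464.724) = 3.7 dB.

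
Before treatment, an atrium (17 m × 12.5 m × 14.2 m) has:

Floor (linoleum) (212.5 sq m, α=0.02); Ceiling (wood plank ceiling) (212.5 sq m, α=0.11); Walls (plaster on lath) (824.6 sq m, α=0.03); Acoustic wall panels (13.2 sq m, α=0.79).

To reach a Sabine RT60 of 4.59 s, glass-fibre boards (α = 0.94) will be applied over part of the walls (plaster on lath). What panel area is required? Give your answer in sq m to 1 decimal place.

47.3

Equivalent absorption area: A₁ = 212.5×0.02 + 212.5×0.11 + 824.6×0.03 + 13.2×0.79 = 62.791 sq m.
Required A₂ = 0.161·3017.5/4.59 = 105.843 sabins.
ΔA needed = 105.843 − 62.791 = 43.052 sabins.
Net gain per sq m: Δα = 0.94 − 0.03 = 0.91.
Area = ΔA/Δα = 43.052/0.91 = 47.3 sq m.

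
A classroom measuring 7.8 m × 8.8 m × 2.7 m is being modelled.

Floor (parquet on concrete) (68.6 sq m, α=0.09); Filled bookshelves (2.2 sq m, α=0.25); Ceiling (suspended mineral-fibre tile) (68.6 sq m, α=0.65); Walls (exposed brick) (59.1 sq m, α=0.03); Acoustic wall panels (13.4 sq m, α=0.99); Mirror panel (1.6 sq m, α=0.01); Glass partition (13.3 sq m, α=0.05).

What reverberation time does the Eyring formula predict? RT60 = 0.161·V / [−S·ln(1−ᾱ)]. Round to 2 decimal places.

Total surface area S = 68.6 + 2.2 + 68.6 + 59.1 + 13.4 + 1.6 + 13.3 = 226.8 sq m.
Absorption A = 68.6×0.09 + 2.2×0.25 + 68.6×0.65 + 59.1×0.03 + 13.4×0.99 + 1.6×0.01 + 13.3×0.05 = 67.034 sabins.
Mean coefficient ᾱ = A/S = 0.2956.
Eyring denominator: −S ln(1−ᾱ) = 79.473.
V = 7.8 × 8.8 × 2.7 = 185.328 m³.
T = 0.161·V/[−S·ln(1−ᾱ)] = 0.161·185.328/79.473 = 0.38 s.

0.38 s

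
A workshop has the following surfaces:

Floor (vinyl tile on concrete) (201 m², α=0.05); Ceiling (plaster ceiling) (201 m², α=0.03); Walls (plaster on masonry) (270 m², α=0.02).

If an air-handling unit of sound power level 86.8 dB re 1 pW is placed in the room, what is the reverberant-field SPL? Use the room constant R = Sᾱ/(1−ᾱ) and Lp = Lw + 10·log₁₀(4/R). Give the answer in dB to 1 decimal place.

79.4 dB

A = 21.480 sabins; S = 672.0 m².
ᾱ = 21.480/672.0 = 0.0320; R = Sᾱ/(1−ᾱ) = 21.480/(1−0.0320) = 22.190 m².
Lp = 86.8 + 10·log₁₀(4/22.190) = 86.8 + (-7.44) = 79.4 dB.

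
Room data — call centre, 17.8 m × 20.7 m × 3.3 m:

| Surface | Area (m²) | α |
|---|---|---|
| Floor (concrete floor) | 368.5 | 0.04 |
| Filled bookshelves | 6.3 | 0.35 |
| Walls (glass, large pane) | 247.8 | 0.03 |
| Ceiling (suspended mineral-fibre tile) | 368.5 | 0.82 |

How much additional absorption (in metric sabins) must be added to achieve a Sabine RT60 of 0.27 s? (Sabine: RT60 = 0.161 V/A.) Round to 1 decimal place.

A₁ = Σ Sᵢαᵢ = 368.5×0.04 + 6.3×0.35 + 247.8×0.03 + 368.5×0.82 = 326.549 sabins.
For T = 0.27 s, need A₂ = 0.161·V/T = 0.161·1215.918/0.27 = 725.047 sabins.
Shortfall: 725.047 − 326.549 = 398.5 sabins.

398.5 sabins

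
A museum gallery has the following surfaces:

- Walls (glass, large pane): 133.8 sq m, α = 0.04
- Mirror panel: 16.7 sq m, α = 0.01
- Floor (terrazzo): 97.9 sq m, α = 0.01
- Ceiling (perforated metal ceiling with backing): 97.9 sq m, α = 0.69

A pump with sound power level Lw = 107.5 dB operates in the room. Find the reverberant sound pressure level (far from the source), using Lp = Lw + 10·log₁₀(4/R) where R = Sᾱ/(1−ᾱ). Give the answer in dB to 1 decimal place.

93.8 dB

A = 74.049 sabins; S = 346.3 sq m.
ᾱ = 0.2138, so room constant R = A/(1−ᾱ) = 94.186 sq m.
Lp = 107.5 + 10·log₁₀(4/94.186) = 107.5 + (-13.72) = 93.8 dB.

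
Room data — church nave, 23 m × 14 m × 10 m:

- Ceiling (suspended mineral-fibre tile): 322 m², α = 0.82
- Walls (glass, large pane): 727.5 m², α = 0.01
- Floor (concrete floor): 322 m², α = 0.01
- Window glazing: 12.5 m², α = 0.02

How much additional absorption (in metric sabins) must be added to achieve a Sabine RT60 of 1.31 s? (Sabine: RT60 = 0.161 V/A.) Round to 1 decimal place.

Equivalent absorption area: A₁ = 322·0.82 + 727.5·0.01 + 322·0.01 + 12.5·0.02 = 274.785 m².
V = 3220 m³. Required absorption A₂ = 0.161 × 3220 / 1.31 = 395.740 sabins.
Additional absorption ΔA = 395.740 − 274.785 = 121.0 sabins.

121.0 sabins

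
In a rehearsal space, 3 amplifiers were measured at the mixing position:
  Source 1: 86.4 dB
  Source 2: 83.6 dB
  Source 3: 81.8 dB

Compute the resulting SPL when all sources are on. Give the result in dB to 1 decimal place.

Converting to relative power and adding: 10^(86.4/10) + 10^(83.6/10) + 10^(81.8/10) = 8.17e+08.
Combined level = 10 log₁₀(8.17e+08) = 89.1 dB.

89.1 dB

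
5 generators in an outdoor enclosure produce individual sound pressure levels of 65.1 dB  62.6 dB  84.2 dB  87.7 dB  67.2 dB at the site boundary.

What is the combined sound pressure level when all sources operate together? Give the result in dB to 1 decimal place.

Converting to relative power and adding: 10^(65.1/10) + 10^(62.6/10) + 10^(84.2/10) + 10^(87.7/10) + 10^(67.2/10) = 8.622e+08.
Back to dB: 10·log₁₀ Σ = 89.4 dB.

89.4 dB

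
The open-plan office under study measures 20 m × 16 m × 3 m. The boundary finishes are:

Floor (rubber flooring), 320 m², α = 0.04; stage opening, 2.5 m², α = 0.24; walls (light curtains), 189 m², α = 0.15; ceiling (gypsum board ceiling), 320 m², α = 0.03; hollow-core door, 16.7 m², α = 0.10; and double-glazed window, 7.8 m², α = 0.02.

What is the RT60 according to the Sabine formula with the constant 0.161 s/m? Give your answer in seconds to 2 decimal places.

Equivalent absorption area: A = 320·0.04 + 2.5·0.24 + 189·0.15 + 320·0.03 + 16.7·0.10 + 7.8·0.02 = 53.176 m².
Room volume: 960 m³.
Sabine: RT60 = 0.161 × 960 / 53.176 = 2.91 s.

2.91 seconds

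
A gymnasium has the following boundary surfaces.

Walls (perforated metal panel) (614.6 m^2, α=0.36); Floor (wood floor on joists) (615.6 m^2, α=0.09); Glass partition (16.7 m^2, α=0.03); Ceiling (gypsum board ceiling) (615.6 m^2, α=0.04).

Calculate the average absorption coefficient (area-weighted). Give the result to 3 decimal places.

Total surface area S = 1862.5 m^2.
Σ(Sᵢαᵢ) = 614.6·0.36 + 615.6·0.09 + 16.7·0.03 + 615.6·0.04 = 301.785.
ᾱ = A/S = 0.162.

0.162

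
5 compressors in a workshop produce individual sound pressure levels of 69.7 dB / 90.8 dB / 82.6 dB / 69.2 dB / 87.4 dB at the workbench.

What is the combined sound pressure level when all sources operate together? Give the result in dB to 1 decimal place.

92.9 dB

Σ 10^(Lᵢ/10) = 1.951e+09.
Back to dB: 10·log₁₀ Σ = 92.9 dB.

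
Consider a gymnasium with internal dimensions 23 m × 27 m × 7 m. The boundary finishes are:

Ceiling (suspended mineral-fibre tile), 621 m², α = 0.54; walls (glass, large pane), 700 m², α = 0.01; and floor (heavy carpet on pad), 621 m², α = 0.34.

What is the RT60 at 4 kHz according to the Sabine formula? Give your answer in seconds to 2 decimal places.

1.26 sec

Summing Sᵢαᵢ: 335.340 + 7.000 + 211.140 → A = 553.480 sabins.
Room volume: 4347 m³.
T = 0.161 V/A = 0.161·4347/553.480 = 1.26 s.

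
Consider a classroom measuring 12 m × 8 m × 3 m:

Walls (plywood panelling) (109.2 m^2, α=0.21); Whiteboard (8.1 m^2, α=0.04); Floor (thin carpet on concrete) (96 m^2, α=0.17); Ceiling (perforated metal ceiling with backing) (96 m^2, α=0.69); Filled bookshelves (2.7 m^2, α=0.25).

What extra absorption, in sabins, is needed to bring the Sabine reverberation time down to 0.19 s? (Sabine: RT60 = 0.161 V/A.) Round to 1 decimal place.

137.6 sabins

Total absorption A₁ = 109.2·0.21 + 8.1·0.04 + 96·0.17 + 96·0.69 + 2.7·0.25
  = 22.932 + 0.324 + 16.320 + 66.240 + 0.675 = 106.491 m^2 sabins.
V = 288 m³. Required absorption A₂ = 0.161 × 288 / 0.19 = 244.042 sabins.
Shortfall: 244.042 − 106.491 = 137.6 sabins.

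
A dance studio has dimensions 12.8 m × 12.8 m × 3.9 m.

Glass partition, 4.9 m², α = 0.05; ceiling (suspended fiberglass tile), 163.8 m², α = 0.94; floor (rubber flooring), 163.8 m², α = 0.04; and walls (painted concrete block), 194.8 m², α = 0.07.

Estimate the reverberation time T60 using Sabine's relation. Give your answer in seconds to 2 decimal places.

A = Σ Sᵢαᵢ = 4.9×0.05 + 163.8×0.94 + 163.8×0.04 + 194.8×0.07 = 174.405 sabins.
Room volume: 638.976 m³.
T = 0.161 V/A = 0.161·638.976/174.405 = 0.59 s.

0.59 s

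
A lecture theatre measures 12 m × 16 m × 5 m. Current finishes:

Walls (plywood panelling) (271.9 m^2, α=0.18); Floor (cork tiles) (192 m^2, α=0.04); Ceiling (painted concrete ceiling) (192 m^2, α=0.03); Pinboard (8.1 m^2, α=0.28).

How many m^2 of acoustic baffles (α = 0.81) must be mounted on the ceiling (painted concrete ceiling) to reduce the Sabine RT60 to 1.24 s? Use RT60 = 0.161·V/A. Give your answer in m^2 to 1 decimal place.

76.9

Total absorption A₁ = 271.9·0.18 + 192·0.04 + 192·0.03 + 8.1·0.28
  = 48.942 + 7.680 + 5.760 + 2.268 = 64.650 m^2 sabins.
V = 960 m³. Target absorption A₂ = 0.161 × 960 / 1.24 = 124.645 sabins.
ΔA needed = 124.645 − 64.650 = 59.995 sabins.
Each m^2 of panel replacing the ceiling (painted concrete ceiling) adds (0.81 − 0.03) = 0.78 sabins.
Area = ΔA/Δα = 59.995/0.78 = 76.9 m^2.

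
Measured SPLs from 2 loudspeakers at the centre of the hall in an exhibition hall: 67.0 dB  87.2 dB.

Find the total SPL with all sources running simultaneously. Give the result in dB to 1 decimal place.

87.2 dB

Converting to relative power and adding: 10^(67.0/10) + 10^(87.2/10) = 5.298e+08.
Back to dB: 10·log₁₀ Σ = 87.2 dB.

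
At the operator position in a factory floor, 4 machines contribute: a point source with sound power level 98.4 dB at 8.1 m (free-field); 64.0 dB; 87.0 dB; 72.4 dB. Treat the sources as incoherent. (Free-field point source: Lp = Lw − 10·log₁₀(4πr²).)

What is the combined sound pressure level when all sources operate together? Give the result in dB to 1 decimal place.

Source at 8.1 m: Lp = 98.4 − 10·log₁₀(4π·8.1²) = 98.4 − 10·log₁₀(824.480) = 69.2 dB.
Sum in the linear (power) domain: Σ 10^(Lᵢ/10) = 10^(69.2/10) + 10^(64.0/10) + 10^(87.0/10) + 10^(72.4/10) = 5.294e+08.
Back to dB: 10·log₁₀ Σ = 87.2 dB.

87.2 dB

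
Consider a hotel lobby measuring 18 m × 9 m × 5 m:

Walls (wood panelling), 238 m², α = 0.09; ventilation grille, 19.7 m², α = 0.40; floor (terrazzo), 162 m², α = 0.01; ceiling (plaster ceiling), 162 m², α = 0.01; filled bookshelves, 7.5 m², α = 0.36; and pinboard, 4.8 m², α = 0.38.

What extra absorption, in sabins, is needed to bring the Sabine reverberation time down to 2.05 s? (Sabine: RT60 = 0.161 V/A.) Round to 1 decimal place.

26.6 sabins

A₁ = Σ Sᵢαᵢ = 238·0.09 + 19.7·0.40 + 162·0.01 + 162·0.01 + 7.5·0.36 + 4.8·0.38 = 37.064 sabins.
For T = 2.05 s, need A₂ = 0.161·V/T = 0.161·810/2.05 = 63.615 sabins.
Shortfall: 63.615 − 37.064 = 26.6 sabins.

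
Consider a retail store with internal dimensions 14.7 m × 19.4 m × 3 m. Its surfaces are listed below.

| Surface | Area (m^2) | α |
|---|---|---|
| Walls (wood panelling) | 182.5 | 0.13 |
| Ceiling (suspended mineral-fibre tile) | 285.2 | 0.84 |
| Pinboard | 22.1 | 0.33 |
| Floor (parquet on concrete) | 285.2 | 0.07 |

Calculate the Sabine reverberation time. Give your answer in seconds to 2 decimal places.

Summing Sᵢαᵢ: 23.725 + 239.568 + 7.293 + 19.964 → A = 290.550 sabins.
Room volume: 855.54 m³.
T = 0.161 V/A = 0.161·855.54/290.550 = 0.47 s.

0.47 seconds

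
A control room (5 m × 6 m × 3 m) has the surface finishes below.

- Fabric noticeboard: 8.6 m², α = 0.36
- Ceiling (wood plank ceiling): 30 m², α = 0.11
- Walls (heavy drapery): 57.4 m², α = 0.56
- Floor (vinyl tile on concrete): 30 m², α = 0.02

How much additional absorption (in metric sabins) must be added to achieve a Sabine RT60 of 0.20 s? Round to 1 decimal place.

Equivalent absorption area: A₁ = 8.6×0.36 + 30×0.11 + 57.4×0.56 + 30×0.02 = 39.140 m².
V = 90 m³. Required absorption A₂ = 0.161 × 90 / 0.20 = 72.450 sabins.
ΔA = A₂ − A₁ = 72.450 − 39.140 = 33.3 sabins.

33.3 sabins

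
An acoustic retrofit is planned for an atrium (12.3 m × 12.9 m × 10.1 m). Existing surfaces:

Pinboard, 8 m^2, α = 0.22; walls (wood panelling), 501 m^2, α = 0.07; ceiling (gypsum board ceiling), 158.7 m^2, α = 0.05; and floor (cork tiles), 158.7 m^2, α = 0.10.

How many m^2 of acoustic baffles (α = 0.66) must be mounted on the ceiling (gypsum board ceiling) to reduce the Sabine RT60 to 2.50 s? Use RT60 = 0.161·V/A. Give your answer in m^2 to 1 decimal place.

Total absorption A₁ = 8*0.22 + 501*0.07 + 158.7*0.05 + 158.7*0.10
  = 1.760 + 35.070 + 7.935 + 15.870 = 60.635 m^2 sabins.
Required A₂ = 0.161·1602.567/2.50 = 103.205 sabins.
Absorption to add: 103.205 − 60.635 = 42.570 sabins.
Each m^2 of panel replacing the ceiling (gypsum board ceiling) adds (0.66 − 0.05) = 0.61 sabins.
Area = ΔA/Δα = 42.570/0.61 = 69.8 m^2.

69.8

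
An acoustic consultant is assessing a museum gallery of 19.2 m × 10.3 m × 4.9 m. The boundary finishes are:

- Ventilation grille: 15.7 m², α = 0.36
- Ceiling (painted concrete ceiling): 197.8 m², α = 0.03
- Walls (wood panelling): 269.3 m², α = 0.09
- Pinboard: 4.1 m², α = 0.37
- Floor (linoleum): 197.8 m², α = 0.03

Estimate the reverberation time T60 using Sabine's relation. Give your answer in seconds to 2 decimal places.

3.61 s

Total absorption A = 15.7*0.36 + 197.8*0.03 + 269.3*0.09 + 4.1*0.37 + 197.8*0.03
  = 5.652 + 5.934 + 24.237 + 1.517 + 5.934 = 43.274 m² sabins.
V = 19.2·10.3·4.9 = 969.024 m³.
T = 0.161 V/A = 0.161·969.024/43.274 = 3.61 s.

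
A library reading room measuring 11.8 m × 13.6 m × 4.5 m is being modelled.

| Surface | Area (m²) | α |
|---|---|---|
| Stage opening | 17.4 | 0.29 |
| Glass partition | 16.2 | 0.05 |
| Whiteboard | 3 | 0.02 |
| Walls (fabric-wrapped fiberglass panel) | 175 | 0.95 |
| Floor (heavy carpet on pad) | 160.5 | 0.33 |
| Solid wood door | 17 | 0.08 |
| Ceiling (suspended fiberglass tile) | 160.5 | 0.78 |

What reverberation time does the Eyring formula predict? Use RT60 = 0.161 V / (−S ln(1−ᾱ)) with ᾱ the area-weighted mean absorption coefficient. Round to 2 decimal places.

S = Σ Sᵢ = 549.6 m².
Σ(Sᵢαᵢ) = 17.4×0.29 + 16.2×0.05 + 3×0.02 + 175×0.95 + 160.5×0.33 + 17×0.08 + 160.5×0.78 = 351.681.
ᾱ = 351.681 / 549.6 = 0.6399.
−S·ln(1−ᾱ) = −549.6 × ln(1 − 0.6399) = 561.347.
V = 11.8 × 13.6 × 4.5 = 722.16 m³.
T = 0.161·V/[−S·ln(1−ᾱ)] = 0.161·722.16/561.347 = 0.21 s.

0.21 seconds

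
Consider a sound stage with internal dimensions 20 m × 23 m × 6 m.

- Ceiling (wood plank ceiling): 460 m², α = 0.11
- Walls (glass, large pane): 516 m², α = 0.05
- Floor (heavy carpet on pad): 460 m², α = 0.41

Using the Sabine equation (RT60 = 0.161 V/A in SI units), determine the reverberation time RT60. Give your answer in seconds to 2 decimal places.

Summing Sᵢαᵢ: 50.600 + 25.800 + 188.600 → A = 265.000 sabins.
Volume V = 20 × 23 × 6 = 2760 m³.
Sabine: RT60 = 0.161 × 2760 / 265.000 = 1.68 s.

1.68 s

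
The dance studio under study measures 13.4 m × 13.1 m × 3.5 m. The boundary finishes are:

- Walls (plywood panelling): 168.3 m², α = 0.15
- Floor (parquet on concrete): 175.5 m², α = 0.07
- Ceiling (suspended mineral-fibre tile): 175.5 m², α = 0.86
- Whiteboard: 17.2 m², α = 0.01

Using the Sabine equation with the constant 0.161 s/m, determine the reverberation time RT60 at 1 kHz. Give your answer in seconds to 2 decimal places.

0.52 s

Summing Sᵢαᵢ: 25.245 + 12.285 + 150.930 + 0.172 → A = 188.632 sabins.
Volume V = 13.4 × 13.1 × 3.5 = 614.39 m³.
RT60 = 0.161 · V / A = 0.161 × 614.39 / 188.632 = 0.52 s.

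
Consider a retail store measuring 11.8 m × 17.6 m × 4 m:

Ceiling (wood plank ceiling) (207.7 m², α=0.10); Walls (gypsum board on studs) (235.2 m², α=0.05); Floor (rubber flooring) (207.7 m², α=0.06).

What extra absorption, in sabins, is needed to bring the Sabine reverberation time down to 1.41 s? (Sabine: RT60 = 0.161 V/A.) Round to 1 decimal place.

A₁ = Σ Sᵢαᵢ = 207.7×0.10 + 235.2×0.05 + 207.7×0.06 = 44.992 sabins.
Target A₂ = 0.161·830.72/1.41 = 94.855 sabins (V = 830.72 m³).
ΔA = A₂ − A₁ = 94.855 − 44.992 = 49.9 sabins.

49.9 sabins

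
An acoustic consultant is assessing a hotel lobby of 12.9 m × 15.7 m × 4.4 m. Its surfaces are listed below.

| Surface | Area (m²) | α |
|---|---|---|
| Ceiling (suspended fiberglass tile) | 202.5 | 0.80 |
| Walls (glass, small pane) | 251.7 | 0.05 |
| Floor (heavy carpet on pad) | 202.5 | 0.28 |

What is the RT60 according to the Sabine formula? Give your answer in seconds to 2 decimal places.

Equivalent absorption area: A = 202.5×0.80 + 251.7×0.05 + 202.5×0.28 = 231.285 m².
V = 12.9·15.7·4.4 = 891.132 m³.
T = 0.161 V/A = 0.161·891.132/231.285 = 0.62 s.

0.62 s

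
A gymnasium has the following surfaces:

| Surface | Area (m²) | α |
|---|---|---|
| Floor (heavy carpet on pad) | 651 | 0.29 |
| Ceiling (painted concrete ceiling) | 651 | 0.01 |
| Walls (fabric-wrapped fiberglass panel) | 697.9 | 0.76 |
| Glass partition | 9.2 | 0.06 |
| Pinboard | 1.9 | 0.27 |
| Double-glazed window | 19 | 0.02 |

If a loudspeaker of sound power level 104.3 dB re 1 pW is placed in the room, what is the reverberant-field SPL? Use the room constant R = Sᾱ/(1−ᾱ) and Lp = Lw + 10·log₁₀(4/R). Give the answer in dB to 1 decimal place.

A = 727.149 sabins; S = 2030.0 m².
ᾱ = 727.149/2030.0 = 0.3582; R = Sᾱ/(1−ᾱ) = 727.149/(1−0.3582) = 1132.984 m².
Lp = Lw + 10 log₁₀(4/R) = 104.3 -24.52 = 79.8 dB.

79.8 dB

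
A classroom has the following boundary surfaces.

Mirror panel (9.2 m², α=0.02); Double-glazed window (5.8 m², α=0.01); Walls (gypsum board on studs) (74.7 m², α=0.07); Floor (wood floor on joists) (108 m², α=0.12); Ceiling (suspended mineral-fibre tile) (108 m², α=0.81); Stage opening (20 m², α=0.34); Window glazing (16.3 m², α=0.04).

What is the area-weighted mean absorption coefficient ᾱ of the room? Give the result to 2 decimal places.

0.33

Total surface area S = 342.0 m².
Weighted sum Σ Sα = 113.363.
ᾱ = A/S = 0.33.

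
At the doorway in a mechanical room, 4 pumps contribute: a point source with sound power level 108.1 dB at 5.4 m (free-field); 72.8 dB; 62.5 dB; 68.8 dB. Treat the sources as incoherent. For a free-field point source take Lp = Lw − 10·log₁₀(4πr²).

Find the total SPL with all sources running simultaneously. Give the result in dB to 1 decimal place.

Source at 5.4 m: Lp = 108.1 − 10·log₁₀(4π·5.4²) = 108.1 − 10·log₁₀(366.435) = 82.5 dB.
Sum in the linear (power) domain: Σ 10^(Lᵢ/10) = 10^(82.5/10) + 10^(72.8/10) + 10^(62.5/10) + 10^(68.8/10) = 2.062e+08.
Combined level = 10 log₁₀(2.062e+08) = 83.1 dB.

83.1 dB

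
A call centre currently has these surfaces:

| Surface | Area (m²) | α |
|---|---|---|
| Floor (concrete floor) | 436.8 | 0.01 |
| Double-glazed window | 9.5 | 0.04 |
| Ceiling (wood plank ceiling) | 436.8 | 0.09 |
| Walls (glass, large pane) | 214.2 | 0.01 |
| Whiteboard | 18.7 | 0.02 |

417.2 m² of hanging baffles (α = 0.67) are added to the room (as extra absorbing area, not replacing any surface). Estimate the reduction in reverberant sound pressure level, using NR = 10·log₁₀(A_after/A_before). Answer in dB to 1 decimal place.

Summing Sᵢαᵢ: 4.368 + 0.380 + 39.312 + 2.142 + 0.374 → A_before = 46.576 sabins.
Treatment contributes 417.2·0.67 = 279.524 sabins.
A_after = 46.576 + 279.524 = 326.100 sabins.
NR = 10·log₁₀(326.100/46.576) = 8.5 dB.

8.5 dB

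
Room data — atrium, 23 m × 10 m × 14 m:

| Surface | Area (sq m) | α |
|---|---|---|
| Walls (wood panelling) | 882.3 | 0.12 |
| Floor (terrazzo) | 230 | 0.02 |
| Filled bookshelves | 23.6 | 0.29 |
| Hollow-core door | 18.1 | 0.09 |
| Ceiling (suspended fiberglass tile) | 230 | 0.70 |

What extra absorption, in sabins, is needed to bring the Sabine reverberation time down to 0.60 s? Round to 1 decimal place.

Total absorption A₁ = 882.3*0.12 + 230*0.02 + 23.6*0.29 + 18.1*0.09 + 230*0.70
  = 105.876 + 4.600 + 6.844 + 1.629 + 161.000 = 279.949 sq m sabins.
For T = 0.60 s, need A₂ = 0.161·V/T = 0.161·3220/0.60 = 864.033 sabins.
Shortfall: 864.033 − 279.949 = 584.1 sabins.

584.1 sabins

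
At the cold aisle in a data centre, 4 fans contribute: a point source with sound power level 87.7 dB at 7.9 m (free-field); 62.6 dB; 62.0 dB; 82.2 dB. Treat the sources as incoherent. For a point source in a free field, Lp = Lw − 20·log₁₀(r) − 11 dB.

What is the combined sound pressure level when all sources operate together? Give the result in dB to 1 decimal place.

82.3 dB

Source at 7.9 m: Lp = 87.7 − 20·log₁₀(7.9) − 11 = 58.7 dB.
Σ 10^(Lᵢ/10) = 1.701e+08.
Back to dB: 10·log₁₀ Σ = 82.3 dB.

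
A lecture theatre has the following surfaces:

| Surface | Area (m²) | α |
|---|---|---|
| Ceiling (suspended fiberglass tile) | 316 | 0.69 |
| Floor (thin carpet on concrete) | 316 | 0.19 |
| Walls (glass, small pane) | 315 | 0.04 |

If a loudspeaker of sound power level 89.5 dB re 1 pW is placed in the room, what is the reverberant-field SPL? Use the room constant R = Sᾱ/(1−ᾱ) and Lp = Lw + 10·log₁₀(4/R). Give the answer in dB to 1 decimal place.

Σ(Sᵢαᵢ) = 316·0.69 + 316·0.19 + 315·0.04 = 290.680; total area S = 947.0 m².
ᾱ = 290.680/947.0 = 0.3069; R = Sᾱ/(1−ᾱ) = 290.680/(1−0.3069) = 419.391 m².
Lp = 89.5 + 10·log₁₀(4/419.391) = 89.5 + (-20.21) = 69.3 dB.

69.3 dB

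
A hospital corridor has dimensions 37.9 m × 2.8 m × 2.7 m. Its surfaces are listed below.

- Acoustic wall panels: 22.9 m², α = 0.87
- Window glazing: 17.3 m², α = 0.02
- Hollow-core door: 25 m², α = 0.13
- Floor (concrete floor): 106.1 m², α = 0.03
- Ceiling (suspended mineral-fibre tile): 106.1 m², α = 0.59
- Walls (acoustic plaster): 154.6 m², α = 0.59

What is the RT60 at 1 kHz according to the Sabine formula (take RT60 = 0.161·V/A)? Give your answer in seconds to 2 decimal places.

0.26 s

A = Σ Sᵢαᵢ = 22.9·0.87 + 17.3·0.02 + 25·0.13 + 106.1·0.03 + 106.1·0.59 + 154.6·0.59 = 180.515 sabins.
Volume V = 37.9 × 2.8 × 2.7 = 286.524 m³.
T = 0.161 V/A = 0.161·286.524/180.515 = 0.26 s.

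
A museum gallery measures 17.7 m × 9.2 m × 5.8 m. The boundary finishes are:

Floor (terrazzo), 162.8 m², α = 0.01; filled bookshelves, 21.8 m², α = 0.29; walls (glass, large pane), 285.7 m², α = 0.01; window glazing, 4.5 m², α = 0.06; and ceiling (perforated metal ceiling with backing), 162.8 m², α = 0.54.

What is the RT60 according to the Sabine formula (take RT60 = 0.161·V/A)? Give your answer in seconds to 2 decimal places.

Equivalent absorption area: A = 162.8·0.01 + 21.8·0.29 + 285.7·0.01 + 4.5·0.06 + 162.8·0.54 = 98.989 m².
Volume V = 17.7 × 9.2 × 5.8 = 944.472 m³.
T = 0.161 V/A = 0.161·944.472/98.989 = 1.54 s.

1.54 s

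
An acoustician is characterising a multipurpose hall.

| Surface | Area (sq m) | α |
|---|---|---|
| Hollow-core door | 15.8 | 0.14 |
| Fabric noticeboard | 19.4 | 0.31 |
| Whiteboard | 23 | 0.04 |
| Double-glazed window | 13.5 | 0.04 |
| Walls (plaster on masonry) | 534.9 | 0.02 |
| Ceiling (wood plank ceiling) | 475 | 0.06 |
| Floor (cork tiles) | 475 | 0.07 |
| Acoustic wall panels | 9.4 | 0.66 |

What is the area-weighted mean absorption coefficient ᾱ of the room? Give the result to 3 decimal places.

0.056

S = Σ Sᵢ = 15.8 + 19.4 + 23 + 13.5 + 534.9 + 475 + 475 + 9.4 = 1566.0 sq m.
Weighted sum Σ Sα = 88.338.
ᾱ = A/S = 0.056.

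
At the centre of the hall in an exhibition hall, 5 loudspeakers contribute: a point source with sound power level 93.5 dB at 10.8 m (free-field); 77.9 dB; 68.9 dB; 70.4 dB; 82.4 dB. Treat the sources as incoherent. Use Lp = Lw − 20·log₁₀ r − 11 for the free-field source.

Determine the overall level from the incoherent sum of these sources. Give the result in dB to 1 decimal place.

Source at 10.8 m: Lp = 93.5 − 20·log₁₀(10.8) − 11 = 61.8 dB.
Converting to relative power and adding: 10^(61.8/10) + 10^(77.9/10) + 10^(68.9/10) + 10^(70.4/10) + 10^(82.4/10) = 2.557e+08.
Back to dB: 10·log₁₀ Σ = 84.1 dB.

84.1 dB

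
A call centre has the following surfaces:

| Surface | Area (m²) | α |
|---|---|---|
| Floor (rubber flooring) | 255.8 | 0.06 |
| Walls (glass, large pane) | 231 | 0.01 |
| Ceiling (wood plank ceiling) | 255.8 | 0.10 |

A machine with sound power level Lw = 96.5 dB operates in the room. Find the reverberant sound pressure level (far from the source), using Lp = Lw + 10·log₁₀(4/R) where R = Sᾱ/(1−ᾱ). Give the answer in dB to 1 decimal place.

85.9 dB

Σ(Sᵢαᵢ) = 255.8·0.06 + 231·0.01 + 255.8·0.10 = 43.238; total area S = 742.6 m².
ᾱ = 0.0582, so room constant R = A/(1−ᾱ) = 45.910 m².
Lp = Lw + 10 log₁₀(4/R) = 96.5 -10.60 = 85.9 dB.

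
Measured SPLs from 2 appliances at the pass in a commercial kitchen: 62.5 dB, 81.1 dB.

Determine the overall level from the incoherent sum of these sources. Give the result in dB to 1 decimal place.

Converting to relative power and adding: 10^(62.5/10) + 10^(81.1/10) = 1.306e+08.
Back to dB: 10·log₁₀ Σ = 81.2 dB.

81.2 dB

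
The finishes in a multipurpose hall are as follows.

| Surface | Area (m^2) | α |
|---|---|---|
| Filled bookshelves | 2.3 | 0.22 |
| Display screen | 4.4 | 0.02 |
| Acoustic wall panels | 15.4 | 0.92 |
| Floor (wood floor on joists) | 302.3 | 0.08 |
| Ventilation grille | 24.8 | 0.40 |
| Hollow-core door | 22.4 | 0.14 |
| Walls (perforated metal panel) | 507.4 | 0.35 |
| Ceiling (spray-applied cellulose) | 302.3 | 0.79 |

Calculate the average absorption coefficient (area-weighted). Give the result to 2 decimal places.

0.40

S = Σ Sᵢ = 2.3 + 4.4 + 15.4 + 302.3 + 24.8 + 22.4 + 507.4 + 302.3 = 1181.3 m^2.
Σ(Sᵢαᵢ) = 2.3*0.22 + 4.4*0.02 + 15.4*0.92 + 302.3*0.08 + 24.8*0.40 + 22.4*0.14 + 507.4*0.35 + 302.3*0.79 = 468.409.
ᾱ = 468.409 / 1181.3 = 0.40.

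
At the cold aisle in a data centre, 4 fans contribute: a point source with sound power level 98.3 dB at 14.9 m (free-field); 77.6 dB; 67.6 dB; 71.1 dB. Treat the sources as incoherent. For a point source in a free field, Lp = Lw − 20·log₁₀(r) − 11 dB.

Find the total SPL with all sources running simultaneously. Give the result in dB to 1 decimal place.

79.0 dB

Source at 14.9 m: Lp = 98.3 − 20·log₁₀(14.9) − 11 = 63.8 dB.
Converting to relative power and adding: 10^(63.8/10) + 10^(77.6/10) + 10^(67.6/10) + 10^(71.1/10) = 7.858e+07.
Back to dB: 10·log₁₀ Σ = 79.0 dB.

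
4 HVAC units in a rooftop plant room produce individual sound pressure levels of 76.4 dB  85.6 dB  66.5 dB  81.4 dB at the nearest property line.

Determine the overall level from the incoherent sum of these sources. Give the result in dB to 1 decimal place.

87.4 dB

Σ 10^(Lᵢ/10) = 5.492e+08.
L_total = 10·log₁₀(5.492e+08) = 87.4 dB.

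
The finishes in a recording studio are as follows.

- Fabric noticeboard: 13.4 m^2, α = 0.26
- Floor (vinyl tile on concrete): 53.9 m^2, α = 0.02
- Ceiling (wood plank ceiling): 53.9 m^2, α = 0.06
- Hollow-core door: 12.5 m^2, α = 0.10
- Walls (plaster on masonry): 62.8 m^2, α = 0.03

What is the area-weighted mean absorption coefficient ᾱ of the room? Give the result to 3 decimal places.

Total surface area S = 196.5 m^2.
Σ(Sᵢαᵢ) = 13.4·0.26 + 53.9·0.02 + 53.9·0.06 + 12.5·0.10 + 62.8·0.03 = 10.930.
ᾱ = A/S = 0.056.

0.056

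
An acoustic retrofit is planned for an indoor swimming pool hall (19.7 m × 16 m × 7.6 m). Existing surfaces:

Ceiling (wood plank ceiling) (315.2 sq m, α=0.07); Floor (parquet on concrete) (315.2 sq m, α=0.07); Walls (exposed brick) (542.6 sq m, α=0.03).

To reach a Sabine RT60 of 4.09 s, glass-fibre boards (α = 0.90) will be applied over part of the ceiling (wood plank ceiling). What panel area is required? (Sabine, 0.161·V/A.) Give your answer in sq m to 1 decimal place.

40.8

Total absorption A₁ = 315.2*0.07 + 315.2*0.07 + 542.6*0.03
  = 22.064 + 22.064 + 16.278 = 60.406 sq m sabins.
Required A₂ = 0.161·2395.52/4.09 = 94.298 sabins.
ΔA needed = 94.298 − 60.406 = 33.892 sabins.
Net gain per sq m: Δα = 0.90 − 0.07 = 0.83.
Panel area = 33.892 / 0.83 = 40.8 sq m.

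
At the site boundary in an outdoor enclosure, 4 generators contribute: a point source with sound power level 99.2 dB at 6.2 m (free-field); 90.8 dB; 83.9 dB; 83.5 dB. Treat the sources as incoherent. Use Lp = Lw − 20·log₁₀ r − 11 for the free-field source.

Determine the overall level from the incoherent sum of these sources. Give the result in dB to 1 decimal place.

Source at 6.2 m: Lp = 99.2 − 20·log₁₀(6.2) − 11 = 72.4 dB.
Converting to relative power and adding: 10^(72.4/10) + 10^(90.8/10) + 10^(83.9/10) + 10^(83.5/10) = 1.689e+09.
Back to dB: 10·log₁₀ Σ = 92.3 dB.

92.3 dB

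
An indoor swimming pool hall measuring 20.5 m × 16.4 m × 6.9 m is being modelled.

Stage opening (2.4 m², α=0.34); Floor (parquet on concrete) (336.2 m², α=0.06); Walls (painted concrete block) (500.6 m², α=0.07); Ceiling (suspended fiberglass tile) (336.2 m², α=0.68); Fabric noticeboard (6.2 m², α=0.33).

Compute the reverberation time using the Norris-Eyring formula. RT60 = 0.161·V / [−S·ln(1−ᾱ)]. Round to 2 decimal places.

S = Σ Sᵢ = 1181.6 m².
Σ(Sᵢαᵢ) = 2.4·0.34 + 336.2·0.06 + 500.6·0.07 + 336.2·0.68 + 6.2·0.33 = 286.692.
Mean coefficient ᾱ = A/S = 0.2426.
Eyring denominator: −S ln(1−ᾱ) = 328.324.
V = 20.5 × 16.4 × 6.9 = 2319.78 m³.
T = 0.161·V/[−S·ln(1−ᾱ)] = 0.161·2319.78/328.324 = 1.14 s.

1.14 seconds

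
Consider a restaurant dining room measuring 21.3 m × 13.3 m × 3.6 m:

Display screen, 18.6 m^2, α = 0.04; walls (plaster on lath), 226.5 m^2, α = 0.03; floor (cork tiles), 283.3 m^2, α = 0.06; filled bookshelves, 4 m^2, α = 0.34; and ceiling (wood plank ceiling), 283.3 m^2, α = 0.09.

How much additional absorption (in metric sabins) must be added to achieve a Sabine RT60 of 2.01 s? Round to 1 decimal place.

30.3 sabins

Equivalent absorption area: A₁ = 18.6*0.04 + 226.5*0.03 + 283.3*0.06 + 4*0.34 + 283.3*0.09 = 51.394 m^2.
V = 1019.844 m³. Required absorption A₂ = 0.161 × 1019.844 / 2.01 = 81.689 sabins.
Additional absorption ΔA = 81.689 − 51.394 = 30.3 sabins.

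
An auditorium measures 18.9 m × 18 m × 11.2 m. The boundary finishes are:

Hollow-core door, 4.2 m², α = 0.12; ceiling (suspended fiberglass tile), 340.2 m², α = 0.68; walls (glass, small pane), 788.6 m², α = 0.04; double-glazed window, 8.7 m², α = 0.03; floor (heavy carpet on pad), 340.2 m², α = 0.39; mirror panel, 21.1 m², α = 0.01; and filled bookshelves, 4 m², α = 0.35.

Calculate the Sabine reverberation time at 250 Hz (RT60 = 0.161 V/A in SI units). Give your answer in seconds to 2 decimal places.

Equivalent absorption area: A = 4.2×0.12 + 340.2×0.68 + 788.6×0.04 + 8.7×0.03 + 340.2×0.39 + 21.1×0.01 + 4×0.35 = 397.934 m².
V = 18.9·18·11.2 = 3810.24 m³.
Sabine: RT60 = 0.161 × 3810.24 / 397.934 = 1.54 s.

1.54 sec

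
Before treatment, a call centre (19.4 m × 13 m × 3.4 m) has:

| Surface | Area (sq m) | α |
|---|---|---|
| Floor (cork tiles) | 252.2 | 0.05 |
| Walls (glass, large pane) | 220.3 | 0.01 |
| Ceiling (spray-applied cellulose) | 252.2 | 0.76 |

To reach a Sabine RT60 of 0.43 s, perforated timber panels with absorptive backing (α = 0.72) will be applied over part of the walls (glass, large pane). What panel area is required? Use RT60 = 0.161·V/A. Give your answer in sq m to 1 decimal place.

Total absorption A₁ = 252.2·0.05 + 220.3·0.01 + 252.2·0.76
  = 12.610 + 2.203 + 191.672 = 206.485 sq m sabins.
V = 857.48 m³. Target absorption A₂ = 0.161 × 857.48 / 0.43 = 321.056 sabins.
ΔA needed = 321.056 − 206.485 = 114.571 sabins.
Each sq m of panel replacing the walls (glass, large pane) adds (0.72 − 0.01) = 0.71 sabins.
Area = ΔA/Δα = 114.571/0.71 = 161.4 sq m.

161.4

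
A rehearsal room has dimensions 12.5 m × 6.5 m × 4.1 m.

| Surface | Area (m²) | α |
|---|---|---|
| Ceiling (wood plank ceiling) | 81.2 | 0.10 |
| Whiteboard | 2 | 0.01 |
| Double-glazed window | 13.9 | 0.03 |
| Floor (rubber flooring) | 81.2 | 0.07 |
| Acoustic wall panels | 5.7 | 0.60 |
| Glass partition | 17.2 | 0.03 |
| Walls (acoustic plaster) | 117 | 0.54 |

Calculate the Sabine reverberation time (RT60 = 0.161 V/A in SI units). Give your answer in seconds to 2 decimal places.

Total absorption A = 81.2×0.10 + 2×0.01 + 13.9×0.03 + 81.2×0.07 + 5.7×0.60 + 17.2×0.03 + 117×0.54
  = 8.120 + 0.020 + 0.417 + 5.684 + 3.420 + 0.516 + 63.180 = 81.357 m² sabins.
Room volume: 333.125 m³.
RT60 = 0.161 · V / A = 0.161 × 333.125 / 81.357 = 0.66 s.

0.66 sec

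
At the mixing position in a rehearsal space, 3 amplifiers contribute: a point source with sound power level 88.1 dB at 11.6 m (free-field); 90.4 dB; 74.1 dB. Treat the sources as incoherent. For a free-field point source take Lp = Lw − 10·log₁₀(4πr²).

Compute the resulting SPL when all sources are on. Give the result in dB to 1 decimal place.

90.5 dB

Source at 11.6 m: Lp = 88.1 − 10·log₁₀(4π·11.6²) = 88.1 − 10·log₁₀(1690.931) = 55.8 dB.
Σ 10^(Lᵢ/10) = 1.123e+09.
L_total = 10·log₁₀(1.123e+09) = 90.5 dB.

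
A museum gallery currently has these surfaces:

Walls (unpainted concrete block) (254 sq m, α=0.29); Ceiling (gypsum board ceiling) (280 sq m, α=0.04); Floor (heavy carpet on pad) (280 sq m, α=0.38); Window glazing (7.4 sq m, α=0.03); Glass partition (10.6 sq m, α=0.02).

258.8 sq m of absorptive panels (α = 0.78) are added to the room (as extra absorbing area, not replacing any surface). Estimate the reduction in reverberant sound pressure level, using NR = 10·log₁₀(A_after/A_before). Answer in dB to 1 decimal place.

3.1 dB

Total absorption A_before = 254·0.29 + 280·0.04 + 280·0.38 + 7.4·0.03 + 10.6·0.02
  = 73.660 + 11.200 + 106.400 + 0.222 + 0.212 = 191.694 sq m sabins.
Added absorption = 258.8 × 0.78 = 201.864 sabins.
A_after = 191.694 + 201.864 = 393.558 sabins.
Reduction = 10 log₁₀(A_after/A_before) = 10 log₁₀(2.0531) = 3.1 dB.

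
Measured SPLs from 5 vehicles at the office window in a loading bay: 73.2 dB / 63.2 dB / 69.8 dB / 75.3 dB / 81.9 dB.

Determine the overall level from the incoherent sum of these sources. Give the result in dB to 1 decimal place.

83.4 dB

Sum in the linear (power) domain: Σ 10^(Lᵢ/10) = 10^(73.2/10) + 10^(63.2/10) + 10^(69.8/10) + 10^(75.3/10) + 10^(81.9/10) = 2.213e+08.
Back to dB: 10·log₁₀ Σ = 83.4 dB.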